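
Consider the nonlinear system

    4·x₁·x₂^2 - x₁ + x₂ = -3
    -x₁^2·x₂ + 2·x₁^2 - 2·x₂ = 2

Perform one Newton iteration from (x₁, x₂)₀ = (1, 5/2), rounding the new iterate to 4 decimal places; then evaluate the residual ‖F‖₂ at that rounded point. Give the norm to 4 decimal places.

At (1, 5/2): F = (29.5000, -7.5000).
Jacobian J = [[4·x₂^2 - 1, 8·x₁·x₂ + 1], [-2·x₁·x₂ + 4·x₁, -x₁^2 - 2]].
At the point, J = [[24.0000, 21.0000], [-1.0000, -3.0000]] (det J = -51.0000).
Solving J·Δ = −F gives Δ = (1.3529, -2.9510).
Then the next iterate is (x₁, x₂)₁ = (2.3529, -0.4510).
Re-evaluating at (2.3529, -0.4510): F = (2.110429, 12.471075), so ‖F‖₂ = 12.6484.

12.6484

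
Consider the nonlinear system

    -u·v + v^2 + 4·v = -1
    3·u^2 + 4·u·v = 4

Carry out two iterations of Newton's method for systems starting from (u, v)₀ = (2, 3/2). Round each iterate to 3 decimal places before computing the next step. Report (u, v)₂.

(1.446, -0.369)

At (2, 3/2): F = (6.250, 20.000).
Jacobian J = [[-v, -u + 2·v + 4], [6·u + 4·v, 4·u]].
At the point, J = [[-1.500, 5.000], [18.000, 8.000]] (det J = -102.000).
Solving J·Δ = −F gives Δ = (-0.490, -1.397).
Then the next iterate is (u, v)₁ = (1.510, 0.103).
Round to (1.510, 0.103) and repeat: F = (1.26708, 3.46242), J = [[-0.103, 2.696], [9.472, 6.040]].
Δ = (-0.064, -0.472), so (u, v)₂ = (1.446, -0.369).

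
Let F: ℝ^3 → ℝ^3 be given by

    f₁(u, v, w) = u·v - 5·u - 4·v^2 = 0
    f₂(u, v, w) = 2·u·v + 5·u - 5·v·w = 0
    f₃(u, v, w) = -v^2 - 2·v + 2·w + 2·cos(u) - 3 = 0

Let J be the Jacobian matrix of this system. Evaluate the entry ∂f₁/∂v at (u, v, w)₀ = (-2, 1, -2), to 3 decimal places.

-10.000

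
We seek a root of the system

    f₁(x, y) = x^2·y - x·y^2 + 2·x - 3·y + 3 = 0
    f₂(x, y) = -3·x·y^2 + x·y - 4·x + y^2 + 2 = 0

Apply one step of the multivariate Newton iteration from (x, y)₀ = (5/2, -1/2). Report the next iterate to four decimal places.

(-2.3760, -2.1360)

At (5/2, -1/2): F = (5.7500, -10.8750).
Jacobian J = [[2·x·y - y^2 + 2, x^2 - 2·x·y - 3], [-3·y^2 + y - 4, -6·x·y + x + 2·y]].
At the point, J = [[-0.7500, 5.7500], [-5.2500, 9.0000]] (det J = 23.4375).
Solving J·Δ = −F gives Δ = (-4.8760, -1.6360).
Then the next iterate is (x, y)₁ = (-2.3760, -2.1360).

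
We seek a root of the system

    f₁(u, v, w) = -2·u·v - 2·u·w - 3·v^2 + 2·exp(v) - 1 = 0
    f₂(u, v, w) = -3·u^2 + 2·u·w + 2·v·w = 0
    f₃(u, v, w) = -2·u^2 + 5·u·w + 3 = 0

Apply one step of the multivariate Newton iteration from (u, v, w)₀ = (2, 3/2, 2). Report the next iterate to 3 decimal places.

At (2, 3/2, 2): F = (-12.78662, 2.000, 15.000).
Jacobian J = [[-2·v - 2·w, -2·u - 6·v + 2·exp(v), -2·u], [-6·u + 2·w, 2·w, 2·u + 2·v], [-4·u + 5·w, 0, 5·u]].
At the point, J = [[-7.000, -4.03662, -4.000], [-8.000, 4.000, 7.000], [2.000, 0.000, 10.000]] (det J = -627.44245).
Solving J·Δ = −F gives Δ = (-0.979, -0.177, -1.304).
Then the next iterate is (u, v, w)₁ = (1.021, 1.323, 0.696).

(1.021, 1.323, 0.696)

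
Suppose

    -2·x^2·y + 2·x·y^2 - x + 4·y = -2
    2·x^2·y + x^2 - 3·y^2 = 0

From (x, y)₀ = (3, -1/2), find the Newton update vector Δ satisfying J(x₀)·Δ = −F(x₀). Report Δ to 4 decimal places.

(-1.2338, 0.0357)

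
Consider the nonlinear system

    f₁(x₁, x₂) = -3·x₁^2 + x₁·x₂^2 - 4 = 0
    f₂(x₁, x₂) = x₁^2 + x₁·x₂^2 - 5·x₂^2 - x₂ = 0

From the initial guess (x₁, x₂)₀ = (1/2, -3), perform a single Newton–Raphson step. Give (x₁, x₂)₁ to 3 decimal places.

At (1/2, -3): F = (-0.250, -37.250).
Jacobian J = [[-6·x₁ + x₂^2, 2·x₁·x₂], [2·x₁ + x₂^2, 2·x₁·x₂ - 10·x₂ - 1]].
At the point, J = [[6.000, -3.000], [10.000, 26.000]] (det J = 186.000).
Solving J·Δ = −F gives Δ = (0.636, 1.188).
Then the next iterate is (x₁, x₂)₁ = (1.136, -1.812).

(1.136, -1.812)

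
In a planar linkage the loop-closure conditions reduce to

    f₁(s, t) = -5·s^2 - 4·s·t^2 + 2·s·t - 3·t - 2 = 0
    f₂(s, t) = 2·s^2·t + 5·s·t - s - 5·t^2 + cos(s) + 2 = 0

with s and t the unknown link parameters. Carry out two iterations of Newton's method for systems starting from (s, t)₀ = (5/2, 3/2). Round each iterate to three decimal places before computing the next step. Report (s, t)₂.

(0.831, 0.124)

At (5/2, 3/2): F = (-52.750, 24.94886).
Jacobian J = [[-10·s - 4·t^2 + 2·t, -8·s·t + 2·s - 3], [4·s·t + 5·t - sin(s) - 1, 2·s^2 + 5·s - 10·t]].
At the point, J = [[-31.000, -28.000], [20.90153, 10.000]] (det J = 275.24278).
Solving J·Δ = −F gives Δ = (-0.622, -1.196).
Then the next iterate is (s, t)₁ = (1.878, 0.304).
Round to (1.878, 0.304) and repeat: F = (-20.09882, 4.35643), J = [[-18.54166, -3.81130], [1.85047, 13.40377]].
Δ = (-1.047, -0.180), so (s, t)₂ = (0.831, 0.124).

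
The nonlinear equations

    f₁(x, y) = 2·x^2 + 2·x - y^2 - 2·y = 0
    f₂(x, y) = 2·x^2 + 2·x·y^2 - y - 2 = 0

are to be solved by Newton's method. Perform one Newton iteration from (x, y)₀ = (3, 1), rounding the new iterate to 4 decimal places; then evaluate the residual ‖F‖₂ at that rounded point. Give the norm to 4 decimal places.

6.3640

At (3, 1): F = (21.0000, 21.0000).
Jacobian J = [[4·x + 2, -2·y - 2], [4·x + 2·y^2, 4·x·y - 1]].
At the point, J = [[14.0000, -4.0000], [14.0000, 11.0000]] (det J = 210.0000).
Solving J·Δ = −F gives Δ = (-1.5000, 0.0000).
Then the next iterate is (x, y)₁ = (1.5000, 1.0000).
Re-evaluating at (1.5000, 1.0000): F = (4.5000, 4.5000), so ‖F‖₂ = 6.3640.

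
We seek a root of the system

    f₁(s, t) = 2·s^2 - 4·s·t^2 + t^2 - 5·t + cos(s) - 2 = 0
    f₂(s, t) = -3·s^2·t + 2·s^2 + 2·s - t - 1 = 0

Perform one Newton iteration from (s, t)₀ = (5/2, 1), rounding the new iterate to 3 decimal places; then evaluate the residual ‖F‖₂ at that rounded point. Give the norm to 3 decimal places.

0.242

At (5/2, 1): F = (-4.30114, -3.250).
Jacobian J = [[4·s - 4·t^2 - sin(s), -8·s·t + 2·t - 5], [-6·s·t + 4·s + 2, -3·s^2 - 1]].
At the point, J = [[5.40153, -23.000], [-3.000, -19.750]] (det J = -175.68018).
Solving J·Δ = −F gives Δ = (0.058, -0.173).
Then the next iterate is (s, t)₁ = (2.558, 0.827).
Re-evaluating at (2.558, 0.827): F = (-0.19679, 0.14164), so ‖F‖₂ = 0.242.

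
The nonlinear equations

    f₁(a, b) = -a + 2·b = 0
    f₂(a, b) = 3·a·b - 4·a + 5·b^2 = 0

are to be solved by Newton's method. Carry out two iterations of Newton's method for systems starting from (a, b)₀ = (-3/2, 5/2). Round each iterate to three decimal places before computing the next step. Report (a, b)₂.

(1.455, 0.727)

At (-3/2, 5/2): F = (6.500, 26.000).
Jacobian J = [[-1, 2], [3·b - 4, 3·a + 10·b]].
At the point, J = [[-1.000, 2.000], [3.500, 20.500]] (det J = -27.500).
Solving J·Δ = −F gives Δ = (2.955, -1.773).
Then the next iterate is (a, b)₁ = (1.455, 0.727).
Round to (1.455, 0.727) and repeat: F = (-0.001, -0.004), J = [[-1.000, 2.000], [-1.819, 11.635]].
Δ = (0.000, 0.000), so (a, b)₂ = (1.455, 0.727).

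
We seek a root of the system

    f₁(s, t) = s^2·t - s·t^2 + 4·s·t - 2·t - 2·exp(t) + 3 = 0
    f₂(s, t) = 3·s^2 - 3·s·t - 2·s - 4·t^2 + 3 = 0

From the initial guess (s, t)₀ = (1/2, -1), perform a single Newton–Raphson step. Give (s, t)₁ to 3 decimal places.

At (1/2, -1): F = (1.51424, 0.250).
Jacobian J = [[2·s·t - t^2 + 4·t, s^2 - 2·s·t + 4·s - 2·exp(t) - 2], [6·s - 3·t - 2, -3·s - 8·t]].
At the point, J = [[-6.000, 0.51424], [4.000, 6.500]] (det J = -41.05696).
Solving J·Δ = −F gives Δ = (0.237, -0.184).
Then the next iterate is (s, t)₁ = (0.737, -1.184).

(0.737, -1.184)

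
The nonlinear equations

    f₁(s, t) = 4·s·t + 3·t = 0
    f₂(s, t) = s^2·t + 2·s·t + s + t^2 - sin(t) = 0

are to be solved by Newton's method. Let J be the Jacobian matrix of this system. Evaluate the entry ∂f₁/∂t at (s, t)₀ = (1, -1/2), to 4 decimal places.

∂f₁/∂t = 4·s + 3.
At (1, -1/2) this is 7.0000.

7.0000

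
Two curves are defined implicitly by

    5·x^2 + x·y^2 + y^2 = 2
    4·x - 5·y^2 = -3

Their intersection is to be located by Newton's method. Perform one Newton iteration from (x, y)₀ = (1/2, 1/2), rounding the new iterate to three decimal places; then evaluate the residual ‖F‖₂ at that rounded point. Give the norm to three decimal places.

At (1/2, 1/2): F = (-0.375, 3.750).
Jacobian J = [[10·x + y^2, 2·x·y + 2·y], [4, -10·y]].
At the point, J = [[5.250, 1.500], [4.000, -5.000]] (det J = -32.250).
Solving J·Δ = −F gives Δ = (-0.116, 0.657).
Then the next iterate is (x, y)₁ = (0.384, 1.157).
Re-evaluating at (0.384, 1.157): F = (0.58997, -2.15725), so ‖F‖₂ = 2.236.

2.236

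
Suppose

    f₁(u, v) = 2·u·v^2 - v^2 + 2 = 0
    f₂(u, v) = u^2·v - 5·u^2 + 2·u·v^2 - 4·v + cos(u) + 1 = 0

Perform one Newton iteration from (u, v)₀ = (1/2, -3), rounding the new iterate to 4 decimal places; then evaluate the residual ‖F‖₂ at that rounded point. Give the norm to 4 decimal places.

5.8981

At (1/2, -3): F = (2.0000, 20.877583).
Jacobian J = [[2·v^2, 4·u·v - 2·v], [2·u·v - 10·u + 2·v^2 - sin(u), u^2 + 4·u·v - 4]].
At the point, J = [[18.0000, 0.0000], [9.520574, -9.7500]] (det J = -175.5000).
Solving J·Δ = −F gives Δ = (-0.1111, 2.0328).
Then the next iterate is (u, v)₁ = (0.3889, -0.9672).
Re-evaluating at (0.3889, -0.9672): F = (1.792137, 5.619241), so ‖F‖₂ = 5.8981.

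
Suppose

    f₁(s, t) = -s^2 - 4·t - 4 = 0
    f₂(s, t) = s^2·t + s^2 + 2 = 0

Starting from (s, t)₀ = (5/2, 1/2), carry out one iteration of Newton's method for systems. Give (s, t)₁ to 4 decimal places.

At (5/2, 1/2): F = (-12.2500, 11.3750).
Jacobian J = [[-2·s, -4], [2·s·t + 2·s, s^2]].
At the point, J = [[-5.0000, -4.0000], [7.5000, 6.2500]] (det J = -1.2500).
Solving J·Δ = −F gives Δ = (-24.8500, 28.0000).
Then the next iterate is (s, t)₁ = (-22.3500, 28.5000).

(-22.3500, 28.5000)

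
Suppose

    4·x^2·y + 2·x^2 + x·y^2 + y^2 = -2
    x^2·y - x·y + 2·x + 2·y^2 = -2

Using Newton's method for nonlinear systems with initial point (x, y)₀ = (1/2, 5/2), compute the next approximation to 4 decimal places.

(0.4148, 0.9918)

At (1/2, 5/2): F = (14.3750, 14.8750).
Jacobian J = [[8·x·y + 4·x + y^2, 4·x^2 + 2·x·y + 2·y], [2·x·y - y + 2, x^2 - x + 4·y]].
At the point, J = [[18.2500, 8.5000], [2.0000, 9.7500]] (det J = 160.9375).
Solving J·Δ = −F gives Δ = (-0.0852, -1.5082).
Then the next iterate is (x, y)₁ = (0.4148, 0.9918).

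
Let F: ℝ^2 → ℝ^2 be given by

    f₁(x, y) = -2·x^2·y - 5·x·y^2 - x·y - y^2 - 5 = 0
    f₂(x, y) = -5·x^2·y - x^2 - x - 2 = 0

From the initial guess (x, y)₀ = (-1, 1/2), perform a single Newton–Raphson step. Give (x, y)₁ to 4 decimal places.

(0.8701, 1.8442)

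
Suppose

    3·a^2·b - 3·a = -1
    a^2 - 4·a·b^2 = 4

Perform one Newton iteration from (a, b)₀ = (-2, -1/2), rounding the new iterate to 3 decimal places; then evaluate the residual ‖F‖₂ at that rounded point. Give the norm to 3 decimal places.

1.354

At (-2, -1/2): F = (1.000, 2.000).
Jacobian J = [[6·a·b - 3, 3·a^2], [2·a - 4·b^2, -8·a·b]].
At the point, J = [[3.000, 12.000], [-5.000, -8.000]] (det J = 36.000).
Solving J·Δ = −F gives Δ = (0.889, -0.306).
Then the next iterate is (a, b)₁ = (-1.111, -0.806).
Re-evaluating at (-1.111, -0.806): F = (1.34841, 0.12130), so ‖F‖₂ = 1.354.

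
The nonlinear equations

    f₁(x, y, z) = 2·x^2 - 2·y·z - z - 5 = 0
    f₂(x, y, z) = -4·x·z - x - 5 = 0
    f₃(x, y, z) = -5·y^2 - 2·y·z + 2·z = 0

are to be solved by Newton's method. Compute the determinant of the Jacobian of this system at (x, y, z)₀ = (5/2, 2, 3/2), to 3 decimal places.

-3063.000

J = [[4·x, -2·z, -2·y - 1], [-4·z - 1, 0, -4·x], [0, -10·y - 2·z, -2·y + 2]].
At the point, J = [[10.000, -3.000, -5.000], [-7.000, 0.000, -10.000], [0.000, -23.000, -2.000]].
det J = -3063.000.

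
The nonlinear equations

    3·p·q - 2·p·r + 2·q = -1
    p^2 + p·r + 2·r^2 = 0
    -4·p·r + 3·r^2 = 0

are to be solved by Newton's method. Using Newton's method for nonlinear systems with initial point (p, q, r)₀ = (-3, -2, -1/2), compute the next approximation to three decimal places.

At (-3, -2, -1/2): F = (12.000, 11.000, -5.250).
Jacobian J = [[3·q - 2·r, 3·p + 2, -2·p], [2·p + r, 0, p + 4·r], [-4·r, 0, -4·p + 6·r]].
At the point, J = [[-5.000, -7.000, 6.000], [-6.500, 0.000, -5.000], [2.000, 0.000, 9.000]] (det J = -339.500).
Solving J·Δ = −F gives Δ = (1.500, 0.857, 0.250).
Then the next iterate is (p, q, r)₁ = (-1.500, -1.143, -0.250).

(-1.500, -1.143, -0.250)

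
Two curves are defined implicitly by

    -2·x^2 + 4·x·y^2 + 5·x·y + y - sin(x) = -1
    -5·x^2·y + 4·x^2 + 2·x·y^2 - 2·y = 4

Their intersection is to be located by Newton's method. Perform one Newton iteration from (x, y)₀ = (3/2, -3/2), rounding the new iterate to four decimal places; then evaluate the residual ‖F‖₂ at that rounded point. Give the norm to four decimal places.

7.6227

At (3/2, -3/2): F = (-3.747495, 31.6250).
Jacobian J = [[-4·x + 4·y^2 + 5·y - cos(x), 8·x·y + 5·x + 1], [-10·x·y + 8·x + 2·y^2, -5·x^2 + 4·x·y - 2]].
At the point, J = [[-4.570737, -9.5000], [39.0000, -22.2500]] (det J = 472.198903).
Solving J·Δ = −F gives Δ = (-0.8128, -0.0034).
Then the next iterate is (x, y)₁ = (0.6872, -1.5034).
Re-evaluating at (0.6872, -1.5034): F = (-1.035076, 7.552067), so ‖F‖₂ = 7.6227.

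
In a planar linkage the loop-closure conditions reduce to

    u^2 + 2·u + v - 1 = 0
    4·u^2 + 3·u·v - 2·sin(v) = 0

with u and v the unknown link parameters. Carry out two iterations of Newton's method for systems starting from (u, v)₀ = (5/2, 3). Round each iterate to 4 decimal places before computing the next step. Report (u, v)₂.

At (5/2, 3): F = (13.2500, 47.217760).
Jacobian J = [[2·u + 2, 1], [8·u + 3·v, 3·u - 2·cos(v)]].
At the point, J = [[7.0000, 1.0000], [29.0000, 9.479985]] (det J = 37.359895).
Solving J·Δ = −F gives Δ = (-2.0983, 1.4381).
Then the next iterate is (u, v)₁ = (0.4017, 4.4381).
Round to (0.4017, 4.4381) and repeat: F = (4.402863, 7.919042), J = [[2.8034, 1.0000], [16.5279, 1.746825]].
Δ = (-0.0196, -4.3479), so (u, v)₂ = (0.3821, 0.0902).

(0.3821, 0.0902)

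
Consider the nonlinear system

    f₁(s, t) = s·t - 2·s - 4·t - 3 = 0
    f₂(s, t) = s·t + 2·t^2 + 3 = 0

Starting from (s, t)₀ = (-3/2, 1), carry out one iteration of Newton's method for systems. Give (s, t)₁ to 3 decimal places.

At (-3/2, 1): F = (-5.500, 3.500).
Jacobian J = [[t - 2, s - 4], [t, s + 4·t]].
At the point, J = [[-1.000, -5.500], [1.000, 2.500]] (det J = 3.000).
Solving J·Δ = −F gives Δ = (-1.833, -0.667).
Then the next iterate is (s, t)₁ = (-3.333, 0.333).

(-3.333, 0.333)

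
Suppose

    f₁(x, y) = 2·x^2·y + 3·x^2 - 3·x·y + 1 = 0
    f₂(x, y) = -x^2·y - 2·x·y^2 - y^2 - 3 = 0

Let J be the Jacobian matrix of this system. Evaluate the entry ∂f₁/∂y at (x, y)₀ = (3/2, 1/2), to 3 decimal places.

0.000

∂f₁/∂y = 2·x^2 - 3·x.
At (3/2, 1/2) this is 0.000.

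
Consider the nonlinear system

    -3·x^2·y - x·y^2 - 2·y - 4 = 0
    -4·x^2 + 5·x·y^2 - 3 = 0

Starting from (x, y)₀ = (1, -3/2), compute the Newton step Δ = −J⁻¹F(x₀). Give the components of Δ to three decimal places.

At (1, -3/2): F = (1.250, 4.250).
Jacobian J = [[-6·x·y - y^2, -3·x^2 - 2·x·y - 2], [-8·x + 5·y^2, 10·x·y]].
At the point, J = [[6.750, -2.000], [3.250, -15.000]] (det J = -94.750).
Solving J·Δ = −F gives Δ = (-0.108, 0.260).

(-0.108, 0.260)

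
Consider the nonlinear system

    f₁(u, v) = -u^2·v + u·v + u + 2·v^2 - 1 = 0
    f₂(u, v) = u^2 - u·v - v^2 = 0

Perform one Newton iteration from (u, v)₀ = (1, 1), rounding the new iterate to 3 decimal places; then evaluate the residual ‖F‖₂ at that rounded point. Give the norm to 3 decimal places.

0.280

At (1, 1): F = (2.000, -1.000).
Jacobian J = [[-2·u·v + v + 1, -u^2 + u + 4·v], [2·u - v, -u - 2·v]].
At the point, J = [[0.000, 4.000], [1.000, -3.000]] (det J = -4.000).
Solving J·Δ = −F gives Δ = (-0.500, -0.500).
Then the next iterate is (u, v)₁ = (0.500, 0.500).
Re-evaluating at (0.500, 0.500): F = (0.125, -0.250), so ‖F‖₂ = 0.280.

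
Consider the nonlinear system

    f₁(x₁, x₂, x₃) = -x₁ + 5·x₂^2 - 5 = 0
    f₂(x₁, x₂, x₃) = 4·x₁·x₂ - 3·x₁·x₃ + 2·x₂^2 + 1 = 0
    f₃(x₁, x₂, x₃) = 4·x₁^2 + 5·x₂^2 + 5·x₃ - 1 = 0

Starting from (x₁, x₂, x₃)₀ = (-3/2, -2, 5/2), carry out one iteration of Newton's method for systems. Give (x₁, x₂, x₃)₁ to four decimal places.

At (-3/2, -2, 5/2): F = (16.5000, 32.2500, 40.5000).
Jacobian J = [[-1, 10·x₂, 0], [4·x₂ - 3·x₃, 4·x₁ + 4·x₂, -3·x₁], [8·x₁, 10·x₂, 5]].
At the point, J = [[-1.0000, -20.0000, 0.0000], [-15.5000, -14.0000, 4.5000], [-12.0000, -20.0000, 5.0000]] (det J = -490.0000).
Solving J·Δ = −F gives Δ = (-0.1837, 0.8342, -5.2041).
Then the next iterate is (x₁, x₂, x₃)₁ = (-1.6837, -1.1658, -2.7041).

(-1.6837, -1.1658, -2.7041)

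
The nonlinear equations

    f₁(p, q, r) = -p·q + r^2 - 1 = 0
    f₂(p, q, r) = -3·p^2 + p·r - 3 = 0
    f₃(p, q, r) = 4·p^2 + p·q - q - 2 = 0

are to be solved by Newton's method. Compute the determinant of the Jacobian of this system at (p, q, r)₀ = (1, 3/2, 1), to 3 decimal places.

J = [[-q, -p, 2·r], [-6·p + r, 0, p], [8·p + q, p - 1, 0]].
At the point, J = [[-1.500, -1.000, 2.000], [-5.000, 0.000, 1.000], [9.500, 0.000, 0.000]].
det J = -9.500.

-9.500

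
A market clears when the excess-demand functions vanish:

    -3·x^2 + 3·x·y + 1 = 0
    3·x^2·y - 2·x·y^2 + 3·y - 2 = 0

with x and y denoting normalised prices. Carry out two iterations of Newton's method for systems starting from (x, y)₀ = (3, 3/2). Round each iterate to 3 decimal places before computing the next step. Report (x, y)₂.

(1.205, 0.786)

At (3, 3/2): F = (-12.500, 29.500).
Jacobian J = [[-6·x + 3·y, 3·x], [6·x·y - 2·y^2, 3·x^2 - 4·x·y + 3]].
At the point, J = [[-13.500, 9.000], [22.500, 12.000]] (det J = -364.500).
Solving J·Δ = −F gives Δ = (-1.140, -0.321).
Then the next iterate is (x, y)₁ = (1.860, 1.179).
Round to (1.860, 1.179) and repeat: F = (-2.79998, 8.60265), J = [[-7.623, 5.580], [10.37756, 4.60704]].
Δ = (-0.655, -0.393), so (x, y)₂ = (1.205, 0.786).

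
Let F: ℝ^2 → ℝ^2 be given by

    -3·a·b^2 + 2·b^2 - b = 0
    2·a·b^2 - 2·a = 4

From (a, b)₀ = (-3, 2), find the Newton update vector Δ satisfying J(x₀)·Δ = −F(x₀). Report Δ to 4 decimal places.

(2.0667, -0.4000)

At (-3, 2): F = (42.0000, -22.0000).
Jacobian J = [[-3·b^2, -6·a·b + 4·b - 1], [2·b^2 - 2, 4·a·b]].
At the point, J = [[-12.0000, 43.0000], [6.0000, -24.0000]] (det J = 30.0000).
Solving J·Δ = −F gives Δ = (2.0667, -0.4000).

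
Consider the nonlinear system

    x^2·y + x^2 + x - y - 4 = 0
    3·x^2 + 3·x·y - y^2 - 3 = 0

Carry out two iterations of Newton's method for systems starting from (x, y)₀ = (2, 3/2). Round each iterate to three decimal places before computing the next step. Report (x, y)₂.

At (2, 3/2): F = (6.500, 15.750).
Jacobian J = [[2·x·y + 2·x + 1, x^2 - 1], [6·x + 3·y, 3·x - 2·y]].
At the point, J = [[11.000, 3.000], [16.500, 3.000]] (det J = -16.500).
Solving J·Δ = −F gives Δ = (-1.682, 4.000).
Then the next iterate is (x, y)₁ = (0.318, 5.500).
Round to (0.318, 5.500) and repeat: F = (-8.52469, -27.69963), J = [[5.134, -0.89888], [18.408, -10.046]].
Δ = (1.734, 0.420), so (x, y)₂ = (2.052, 5.920).

(2.052, 5.920)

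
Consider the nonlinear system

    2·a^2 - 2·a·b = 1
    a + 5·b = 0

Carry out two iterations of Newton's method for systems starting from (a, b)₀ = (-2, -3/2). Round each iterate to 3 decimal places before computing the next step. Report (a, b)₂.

At (-2, -3/2): F = (1.000, -9.500).
Jacobian J = [[4·a - 2·b, -2·a], [1, 5]].
At the point, J = [[-5.000, 4.000], [1.000, 5.000]] (det J = -29.000).
Solving J·Δ = −F gives Δ = (1.483, 1.603).
Then the next iterate is (a, b)₁ = (-0.517, 0.103).
Round to (-0.517, 0.103) and repeat: F = (-0.35892, -0.002), J = [[-2.274, 1.034], [1.000, 5.000]].
Δ = (-0.145, 0.029), so (a, b)₂ = (-0.662, 0.132).

(-0.662, 0.132)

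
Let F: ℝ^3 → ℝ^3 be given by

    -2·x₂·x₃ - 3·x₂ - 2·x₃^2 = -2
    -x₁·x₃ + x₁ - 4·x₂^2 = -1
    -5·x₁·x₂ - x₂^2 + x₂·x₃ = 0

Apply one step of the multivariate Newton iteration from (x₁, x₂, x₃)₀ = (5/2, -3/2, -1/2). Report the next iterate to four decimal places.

(0.6362, -1.0640, -1.2256)

At (5/2, -3/2, -1/2): F = (4.5000, -4.2500, 17.2500).
Jacobian J = [[0, -2·x₃ - 3, -2·x₂ - 4·x₃], [-x₃ + 1, -8·x₂, -x₁], [-5·x₂, -5·x₁ - 2·x₂ + x₃, x₂]].
At the point, J = [[0.0000, -2.0000, 5.0000], [1.5000, 12.0000, -2.5000], [7.5000, -10.0000, -1.5000]] (det J = -492.0000).
Solving J·Δ = −F gives Δ = (-1.8638, 0.4360, -0.7256).
Then the next iterate is (x₁, x₂, x₃)₁ = (0.6362, -1.0640, -1.2256).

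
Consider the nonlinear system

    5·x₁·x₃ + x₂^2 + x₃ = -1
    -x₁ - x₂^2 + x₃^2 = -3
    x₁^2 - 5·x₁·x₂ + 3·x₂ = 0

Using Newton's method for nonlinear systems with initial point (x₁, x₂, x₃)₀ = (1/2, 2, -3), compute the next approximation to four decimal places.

At (1/2, 2, -3): F = (-5.5000, 7.5000, 1.2500).
Jacobian J = [[5·x₃, 2·x₂, 5·x₁ + 1], [-1, -2·x₂, 2·x₃], [2·x₁ - 5·x₂, -5·x₁ + 3, 0]].
At the point, J = [[-15.0000, 4.0000, 3.5000], [-1.0000, -4.0000, -6.0000], [-9.0000, 0.5000, 0.0000]] (det J = 43.2500).
Solving J·Δ = −F gives Δ = (0.3671, 4.1069, -1.5491).
Then the next iterate is (x₁, x₂, x₃)₁ = (0.8671, 6.1069, -4.5491).

(0.8671, 6.1069, -4.5491)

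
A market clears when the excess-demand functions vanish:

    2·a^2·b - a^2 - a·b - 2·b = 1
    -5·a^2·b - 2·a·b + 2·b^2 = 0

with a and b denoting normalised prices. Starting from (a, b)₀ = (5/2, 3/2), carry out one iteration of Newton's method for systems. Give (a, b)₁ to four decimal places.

At (5/2, 3/2): F = (4.7500, -49.8750).
Jacobian J = [[4·a·b - 2·a - b, 2·a^2 - a - 2], [-10·a·b - 2·b, -5·a^2 - 2·a + 4·b]].
At the point, J = [[8.5000, 8.0000], [-40.5000, -30.2500]] (det J = 66.8750).
Solving J·Δ = −F gives Δ = (-3.8178, 3.4626).
Then the next iterate is (a, b)₁ = (-1.3178, 4.9626).

(-1.3178, 4.9626)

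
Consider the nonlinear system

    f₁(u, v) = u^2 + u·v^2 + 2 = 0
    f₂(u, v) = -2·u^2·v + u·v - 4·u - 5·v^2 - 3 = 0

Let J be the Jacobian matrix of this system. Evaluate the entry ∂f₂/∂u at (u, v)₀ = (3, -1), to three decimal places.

7.000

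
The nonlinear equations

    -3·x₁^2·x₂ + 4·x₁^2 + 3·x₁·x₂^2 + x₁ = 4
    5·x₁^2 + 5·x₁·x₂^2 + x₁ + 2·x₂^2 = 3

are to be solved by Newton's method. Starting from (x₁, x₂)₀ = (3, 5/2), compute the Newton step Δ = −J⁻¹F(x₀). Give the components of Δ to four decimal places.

(-0.5737, -1.3593)

At (3, 5/2): F = (23.7500, 151.2500).
Jacobian J = [[-6·x₁·x₂ + 8·x₁ + 3·x₂^2 + 1, -3·x₁^2 + 6·x₁·x₂], [10·x₁ + 5·x₂^2 + 1, 10·x₁·x₂ + 4·x₂]].
At the point, J = [[-1.2500, 18.0000], [62.2500, 85.0000]] (det J = -1226.7500).
Solving J·Δ = −F gives Δ = (-0.5737, -1.3593).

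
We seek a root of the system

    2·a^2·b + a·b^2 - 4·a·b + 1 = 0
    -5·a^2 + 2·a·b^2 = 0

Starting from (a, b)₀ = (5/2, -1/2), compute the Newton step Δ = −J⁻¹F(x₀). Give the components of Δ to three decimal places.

(0.136, -6.668)

At (5/2, -1/2): F = (0.375, -30.000).
Jacobian J = [[4·a·b + b^2 - 4·b, 2·a^2 + 2·a·b - 4·a], [-10·a + 2·b^2, 4·a·b]].
At the point, J = [[-2.750, 0.000], [-24.500, -5.000]] (det J = 13.750).
Solving J·Δ = −F gives Δ = (0.136, -6.668).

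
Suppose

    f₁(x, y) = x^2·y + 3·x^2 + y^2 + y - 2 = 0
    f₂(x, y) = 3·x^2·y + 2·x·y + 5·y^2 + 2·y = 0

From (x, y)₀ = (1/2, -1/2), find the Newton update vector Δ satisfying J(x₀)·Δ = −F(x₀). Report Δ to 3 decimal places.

At (1/2, -1/2): F = (-1.625, -0.625).
Jacobian J = [[2·x·y + 6·x, x^2 + 2·y + 1], [6·x·y + 2·y, 3·x^2 + 2·x + 10·y + 2]].
At the point, J = [[2.500, 0.250], [-2.500, -1.250]] (det J = -2.500).
Solving J·Δ = −F gives Δ = (0.875, -2.250).

(0.875, -2.250)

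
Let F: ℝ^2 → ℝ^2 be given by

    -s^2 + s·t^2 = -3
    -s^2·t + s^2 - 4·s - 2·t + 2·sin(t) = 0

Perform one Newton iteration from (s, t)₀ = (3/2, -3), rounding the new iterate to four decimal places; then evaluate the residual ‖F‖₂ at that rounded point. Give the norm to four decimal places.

2.4932

At (3/2, -3): F = (14.2500, 8.717760).
Jacobian J = [[-2·s + t^2, 2·s·t], [-2·s·t + 2·s - 4, -s^2 + 2·cos(t) - 2]].
At the point, J = [[6.0000, -9.0000], [8.0000, -6.229985]] (det J = 34.620090).
Solving J·Δ = −F gives Δ = (0.2980, 1.7820).
Then the next iterate is (s, t)₁ = (1.7980, -1.2180).
Re-evaluating at (1.7980, -1.2180): F = (2.434572, 0.537539), so ‖F‖₂ = 2.4932.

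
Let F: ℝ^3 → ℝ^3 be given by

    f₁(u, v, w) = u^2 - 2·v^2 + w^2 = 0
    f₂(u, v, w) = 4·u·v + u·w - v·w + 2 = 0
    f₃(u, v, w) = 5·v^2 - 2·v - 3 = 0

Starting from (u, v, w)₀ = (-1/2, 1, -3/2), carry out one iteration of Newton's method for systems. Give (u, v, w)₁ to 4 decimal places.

At (-1/2, 1, -3/2): F = (0.5000, 2.2500, 0.0000).
Jacobian J = [[2·u, -4·v, 2·w], [4·v + w, 4·u - w, u - v], [0, 10·v - 2, 0]].
At the point, J = [[-1.0000, -4.0000, -3.0000], [2.5000, -0.5000, -1.5000], [0.0000, 8.0000, 0.0000]] (det J = -72.0000).
Solving J·Δ = −F gives Δ = (-0.6667, 0.0000, 0.3889).
Then the next iterate is (u, v, w)₁ = (-1.1667, 1.0000, -1.1111).

(-1.1667, 1.0000, -1.1111)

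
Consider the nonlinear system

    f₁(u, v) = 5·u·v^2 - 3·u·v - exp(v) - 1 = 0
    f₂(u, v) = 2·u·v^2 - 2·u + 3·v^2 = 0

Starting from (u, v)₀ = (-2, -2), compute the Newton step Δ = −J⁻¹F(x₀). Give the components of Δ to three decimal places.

At (-2, -2): F = (-53.13534, 0.000).
Jacobian J = [[5·v^2 - 3·v, 10·u·v - 3·u - exp(v)], [2·v^2 - 2, 4·u·v + 6·v]].
At the point, J = [[26.000, 45.86466], [6.000, 4.000]] (det J = -171.18799).
Solving J·Δ = −F gives Δ = (-1.242, 1.862).

(-1.242, 1.862)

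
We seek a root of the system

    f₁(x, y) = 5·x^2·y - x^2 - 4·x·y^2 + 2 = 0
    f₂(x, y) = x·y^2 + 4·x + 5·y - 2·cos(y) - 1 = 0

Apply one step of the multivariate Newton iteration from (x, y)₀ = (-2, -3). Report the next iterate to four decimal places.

At (-2, -3): F = (10.0000, -40.020015).
Jacobian J = [[10·x·y - 2·x - 4·y^2, 5·x^2 - 8·x·y], [y^2 + 4, 2·x·y + 2·sin(y) + 5]].
At the point, J = [[28.0000, -28.0000], [13.0000, 16.717760]] (det J = 832.097280).
Solving J·Δ = −F gives Δ = (1.1458, 1.5029).
Then the next iterate is (x, y)₁ = (-0.8542, -1.4971).

(-0.8542, -1.4971)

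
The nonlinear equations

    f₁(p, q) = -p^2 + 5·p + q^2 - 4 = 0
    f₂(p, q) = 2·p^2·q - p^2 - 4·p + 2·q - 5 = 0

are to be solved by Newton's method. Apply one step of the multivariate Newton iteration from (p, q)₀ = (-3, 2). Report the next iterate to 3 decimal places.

At (-3, 2): F = (-24.000, 38.000).
Jacobian J = [[-2·p + 5, 2·q], [4·p·q - 2·p - 4, 2·p^2 + 2]].
At the point, J = [[11.000, 4.000], [-22.000, 20.000]] (det J = 308.000).
Solving J·Δ = −F gives Δ = (2.052, 0.357).
Then the next iterate is (p, q)₁ = (-0.948, 2.357).

(-0.948, 2.357)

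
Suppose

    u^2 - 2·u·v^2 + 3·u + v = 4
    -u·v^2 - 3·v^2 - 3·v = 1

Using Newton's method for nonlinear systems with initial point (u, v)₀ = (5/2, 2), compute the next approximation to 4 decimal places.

At (5/2, 2): F = (-8.2500, -29.0000).
Jacobian J = [[2·u - 2·v^2 + 3, -4·u·v + 1], [-v^2, -2·u·v - 6·v - 3]].
At the point, J = [[0.0000, -19.0000], [-4.0000, -25.0000]] (det J = -76.0000).
Solving J·Δ = −F gives Δ = (-4.5362, -0.4342).
Then the next iterate is (u, v)₁ = (-2.0362, 1.5658).

(-2.0362, 1.5658)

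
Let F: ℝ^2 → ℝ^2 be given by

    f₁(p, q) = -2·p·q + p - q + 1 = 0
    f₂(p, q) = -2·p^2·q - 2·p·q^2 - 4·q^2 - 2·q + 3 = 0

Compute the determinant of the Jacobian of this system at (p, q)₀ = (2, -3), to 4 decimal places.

296.0000

J = [[-2·q + 1, -2·p - 1], [-4·p·q - 2·q^2, -2·p^2 - 4·p·q - 8·q - 2]].
At the point, J = [[7.0000, -5.0000], [6.0000, 38.0000]].
det J = 296.0000.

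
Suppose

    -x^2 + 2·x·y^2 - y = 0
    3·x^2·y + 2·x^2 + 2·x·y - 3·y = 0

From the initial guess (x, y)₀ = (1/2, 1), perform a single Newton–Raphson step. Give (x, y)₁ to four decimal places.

At (1/2, 1): F = (-0.2500, -0.7500).
Jacobian J = [[-2·x + 2·y^2, 4·x·y - 1], [6·x·y + 4·x + 2·y, 3·x^2 + 2·x - 3]].
At the point, J = [[1.0000, 1.0000], [7.0000, -1.2500]] (det J = -8.2500).
Solving J·Δ = −F gives Δ = (0.1288, 0.1212).
Then the next iterate is (x, y)₁ = (0.6288, 1.1212).

(0.6288, 1.1212)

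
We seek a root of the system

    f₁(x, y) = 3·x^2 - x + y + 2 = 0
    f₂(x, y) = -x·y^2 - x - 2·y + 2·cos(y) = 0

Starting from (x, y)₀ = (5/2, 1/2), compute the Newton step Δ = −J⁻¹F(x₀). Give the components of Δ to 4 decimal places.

At (5/2, 1/2): F = (18.7500, -2.369835).
Jacobian J = [[6·x - 1, 1], [-y^2 - 1, -2·x·y - 2·sin(y) - 2]].
At the point, J = [[14.0000, 1.0000], [-1.2500, -5.458851]] (det J = -75.173915).
Solving J·Δ = −F gives Δ = (-1.3300, -0.1296).

(-1.3300, -0.1296)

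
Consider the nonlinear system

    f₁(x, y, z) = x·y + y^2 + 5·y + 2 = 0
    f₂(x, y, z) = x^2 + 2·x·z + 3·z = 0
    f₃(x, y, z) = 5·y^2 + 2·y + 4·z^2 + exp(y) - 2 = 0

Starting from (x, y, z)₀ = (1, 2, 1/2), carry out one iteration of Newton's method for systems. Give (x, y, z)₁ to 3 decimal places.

(-2.058, 0.812, 1.635)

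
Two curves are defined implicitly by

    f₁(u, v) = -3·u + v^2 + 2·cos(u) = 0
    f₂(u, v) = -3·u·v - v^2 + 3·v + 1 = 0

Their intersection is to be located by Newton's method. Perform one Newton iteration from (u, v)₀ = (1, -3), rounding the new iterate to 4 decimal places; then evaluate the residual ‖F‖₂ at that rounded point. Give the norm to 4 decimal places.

1.9543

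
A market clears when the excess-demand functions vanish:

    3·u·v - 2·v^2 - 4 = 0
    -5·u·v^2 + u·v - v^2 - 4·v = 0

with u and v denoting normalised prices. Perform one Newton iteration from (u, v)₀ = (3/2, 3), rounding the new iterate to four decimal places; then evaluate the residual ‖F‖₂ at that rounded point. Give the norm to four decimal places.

23.5543

At (3/2, 3): F = (-8.5000, -84.0000).
Jacobian J = [[3·v, 3·u - 4·v], [-5·v^2 + v, -10·u·v + u - 2·v - 4]].
At the point, J = [[9.0000, -7.5000], [-42.0000, -53.5000]] (det J = -796.5000).
Solving J·Δ = −F gives Δ = (-0.2200, -1.3974).
Then the next iterate is (u, v)₁ = (1.2800, 1.6026).
Re-evaluating at (1.2800, 1.6026): F = (-2.982670, -23.364690), so ‖F‖₂ = 23.5543.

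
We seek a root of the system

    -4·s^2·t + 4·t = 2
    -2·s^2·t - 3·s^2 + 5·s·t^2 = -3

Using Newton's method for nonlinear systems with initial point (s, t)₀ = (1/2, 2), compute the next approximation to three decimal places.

(0.537, 0.765)

At (1/2, 2): F = (4.000, 11.250).
Jacobian J = [[-8·s·t, -4·s^2 + 4], [-4·s·t - 6·s + 5·t^2, -2·s^2 + 10·s·t]].
At the point, J = [[-8.000, 3.000], [13.000, 9.500]] (det J = -115.000).
Solving J·Δ = −F gives Δ = (0.037, -1.235).
Then the next iterate is (s, t)₁ = (0.537, 0.765).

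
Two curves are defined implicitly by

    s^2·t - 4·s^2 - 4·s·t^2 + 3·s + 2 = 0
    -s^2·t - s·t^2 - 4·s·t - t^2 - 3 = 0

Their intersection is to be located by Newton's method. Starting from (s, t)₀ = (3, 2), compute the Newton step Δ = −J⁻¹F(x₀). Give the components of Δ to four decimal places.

(-31.2727, 18.6364)

At (3, 2): F = (-55.0000, -61.0000).
Jacobian J = [[2·s·t - 8·s - 4·t^2 + 3, s^2 - 8·s·t], [-2·s·t - t^2 - 4·t, -s^2 - 2·s·t - 4·s - 2·t]].
At the point, J = [[-25.0000, -39.0000], [-24.0000, -37.0000]] (det J = -11.0000).
Solving J·Δ = −F gives Δ = (-31.2727, 18.6364).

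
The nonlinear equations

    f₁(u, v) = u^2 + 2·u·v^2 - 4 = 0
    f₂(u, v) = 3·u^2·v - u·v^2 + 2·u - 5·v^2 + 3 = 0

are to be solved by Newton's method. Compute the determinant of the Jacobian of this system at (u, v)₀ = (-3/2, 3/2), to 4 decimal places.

J = [[2·u + 2·v^2, 4·u·v], [6·u·v - v^2 + 2, 3·u^2 - 2·u·v - 10·v]].
At the point, J = [[1.5000, -9.0000], [-13.7500, -3.7500]].
det J = -129.3750.

-129.3750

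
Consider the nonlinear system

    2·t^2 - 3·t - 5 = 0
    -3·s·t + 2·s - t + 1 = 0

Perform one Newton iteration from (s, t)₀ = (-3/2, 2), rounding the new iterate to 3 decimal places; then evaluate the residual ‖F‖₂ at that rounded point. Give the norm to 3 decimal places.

3.275

At (-3/2, 2): F = (-3.000, 5.000).
Jacobian J = [[0, 4·t - 3], [-3·t + 2, -3·s - 1]].
At the point, J = [[0.000, 5.000], [-4.000, 3.500]] (det J = 20.000).
Solving J·Δ = −F gives Δ = (1.775, 0.600).
Then the next iterate is (s, t)₁ = (0.275, 2.600).
Re-evaluating at (0.275, 2.600): F = (0.720, -3.195), so ‖F‖₂ = 3.275.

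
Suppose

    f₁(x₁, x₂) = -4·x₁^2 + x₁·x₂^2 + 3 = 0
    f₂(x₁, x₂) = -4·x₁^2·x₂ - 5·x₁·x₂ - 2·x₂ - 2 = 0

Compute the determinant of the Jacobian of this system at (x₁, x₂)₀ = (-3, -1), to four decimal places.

J = [[-8·x₁ + x₂^2, 2·x₁·x₂], [-8·x₁·x₂ - 5·x₂, -4·x₁^2 - 5·x₁ - 2]].
At the point, J = [[25.0000, 6.0000], [-19.0000, -23.0000]].
det J = -461.0000.

-461.0000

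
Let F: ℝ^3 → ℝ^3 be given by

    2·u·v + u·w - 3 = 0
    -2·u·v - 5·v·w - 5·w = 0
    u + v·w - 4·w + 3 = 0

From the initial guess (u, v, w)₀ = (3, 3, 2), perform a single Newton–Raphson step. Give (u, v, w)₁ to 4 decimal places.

(2.3684, 0.8289, 1.0263)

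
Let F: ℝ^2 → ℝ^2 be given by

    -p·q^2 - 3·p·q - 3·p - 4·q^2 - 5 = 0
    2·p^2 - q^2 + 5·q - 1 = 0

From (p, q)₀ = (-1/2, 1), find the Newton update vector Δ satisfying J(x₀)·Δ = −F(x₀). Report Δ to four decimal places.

At (-1/2, 1): F = (-5.5000, 3.5000).
Jacobian J = [[-q^2 - 3·q - 3, -2·p·q - 3·p - 8·q], [4·p, -2·q + 5]].
At the point, J = [[-7.0000, -5.5000], [-2.0000, 3.0000]] (det J = -32.0000).
Solving J·Δ = −F gives Δ = (0.0859, -1.1094).

(0.0859, -1.1094)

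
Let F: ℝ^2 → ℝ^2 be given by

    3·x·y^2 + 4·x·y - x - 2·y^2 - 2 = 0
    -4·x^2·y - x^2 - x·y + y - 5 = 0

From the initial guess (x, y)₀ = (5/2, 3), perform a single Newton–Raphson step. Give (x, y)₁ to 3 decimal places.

At (5/2, 3): F = (75.000, -90.750).
Jacobian J = [[3·y^2 + 4·y - 1, 6·x·y + 4·x - 4·y], [-8·x·y - 2·x - y, -4·x^2 - x + 1]].
At the point, J = [[38.000, 43.000], [-68.000, -26.500]] (det J = 1917.000).
Solving J·Δ = −F gives Δ = (-0.999, -0.862).
Then the next iterate is (x, y)₁ = (1.501, 2.138).

(1.501, 2.138)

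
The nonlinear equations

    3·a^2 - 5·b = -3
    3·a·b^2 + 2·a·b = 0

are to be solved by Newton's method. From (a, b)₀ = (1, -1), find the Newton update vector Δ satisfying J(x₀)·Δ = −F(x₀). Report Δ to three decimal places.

At (1, -1): F = (11.000, 1.000).
Jacobian J = [[6·a, -5], [3·b^2 + 2·b, 6·a·b + 2·a]].
At the point, J = [[6.000, -5.000], [1.000, -4.000]] (det J = -19.000).
Solving J·Δ = −F gives Δ = (-2.053, -0.263).

(-2.053, -0.263)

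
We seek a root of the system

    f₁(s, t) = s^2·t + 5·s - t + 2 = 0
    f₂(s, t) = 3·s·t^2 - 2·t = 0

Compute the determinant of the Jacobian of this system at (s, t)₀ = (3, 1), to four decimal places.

152.0000

J = [[2·s·t + 5, s^2 - 1], [3·t^2, 6·s·t - 2]].
At the point, J = [[11.0000, 8.0000], [3.0000, 16.0000]].
det J = 152.0000.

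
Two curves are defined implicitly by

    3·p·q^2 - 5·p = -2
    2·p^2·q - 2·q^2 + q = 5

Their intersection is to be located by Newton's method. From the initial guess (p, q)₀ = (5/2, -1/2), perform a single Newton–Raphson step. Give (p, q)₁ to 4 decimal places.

(0.3180, -0.4135)

At (5/2, -1/2): F = (-8.6250, -12.2500).
Jacobian J = [[3·q^2 - 5, 6·p·q], [4·p·q, 2·p^2 - 4·q + 1]].
At the point, J = [[-4.2500, -7.5000], [-5.0000, 15.5000]] (det J = -103.3750).
Solving J·Δ = −F gives Δ = (-2.1820, 0.0865).
Then the next iterate is (p, q)₁ = (0.3180, -0.4135).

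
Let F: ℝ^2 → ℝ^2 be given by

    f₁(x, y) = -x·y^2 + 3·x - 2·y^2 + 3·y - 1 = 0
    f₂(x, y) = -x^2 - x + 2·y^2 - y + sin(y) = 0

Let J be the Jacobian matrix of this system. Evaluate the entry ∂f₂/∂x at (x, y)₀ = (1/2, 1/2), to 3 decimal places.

∂f₂/∂x = -2·x - 1.
At (1/2, 1/2) this is -2.000.

-2.000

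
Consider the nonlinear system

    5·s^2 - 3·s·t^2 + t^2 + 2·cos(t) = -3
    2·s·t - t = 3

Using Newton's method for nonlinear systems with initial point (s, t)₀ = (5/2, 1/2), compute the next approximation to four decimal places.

(1.2549, 1.0613)

At (5/2, 1/2): F = (34.380165, -1.0000).
Jacobian J = [[10·s - 3·t^2, -6·s·t + 2·t - 2·sin(t)], [2·t, 2·s - 1]].
At the point, J = [[24.2500, -7.458851], [1.0000, 4.0000]] (det J = 104.458851).
Solving J·Δ = −F gives Δ = (-1.2451, 0.5613).
Then the next iterate is (s, t)₁ = (1.2549, 1.0613).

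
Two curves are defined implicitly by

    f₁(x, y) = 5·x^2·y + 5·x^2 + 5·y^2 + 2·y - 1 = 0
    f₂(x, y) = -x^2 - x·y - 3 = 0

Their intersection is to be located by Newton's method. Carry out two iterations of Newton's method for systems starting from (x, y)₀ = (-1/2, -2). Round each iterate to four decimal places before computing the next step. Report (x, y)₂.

(-2.8342, -1.8115)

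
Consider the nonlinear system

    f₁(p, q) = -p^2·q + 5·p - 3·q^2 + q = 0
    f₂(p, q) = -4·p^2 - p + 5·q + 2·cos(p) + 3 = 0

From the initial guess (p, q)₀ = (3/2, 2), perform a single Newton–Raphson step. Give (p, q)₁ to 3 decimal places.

At (3/2, 2): F = (-7.000, 2.64147).
Jacobian J = [[-2·p·q + 5, -p^2 - 6·q + 1], [-8·p - 2·sin(p) - 1, 5]].
At the point, J = [[-1.000, -13.250], [-14.99499, 5.000]] (det J = -203.68362).
Solving J·Δ = −F gives Δ = (0.000, -0.528).
Then the next iterate is (p, q)₁ = (1.500, 1.472).

(1.500, 1.472)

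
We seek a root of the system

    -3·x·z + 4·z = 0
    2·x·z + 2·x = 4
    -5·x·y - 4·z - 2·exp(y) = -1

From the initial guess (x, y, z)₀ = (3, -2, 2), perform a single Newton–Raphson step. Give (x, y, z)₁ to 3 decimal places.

(4.667, 1.628, -2.000)

At (3, -2, 2): F = (-10.000, 14.000, 22.72933).
Jacobian J = [[-3·z, 0, -3·x + 4], [2·z + 2, 0, 2·x], [-5·y, -5·x - 2·exp(y), -4]].
At the point, J = [[-6.000, 0.000, -5.000], [6.000, 0.000, 6.000], [10.000, -15.27067, -4.000]] (det J = -91.62402).
Solving J·Δ = −F gives Δ = (1.667, 3.628, -4.000).
Then the next iterate is (x, y, z)₁ = (4.667, 1.628, -2.000).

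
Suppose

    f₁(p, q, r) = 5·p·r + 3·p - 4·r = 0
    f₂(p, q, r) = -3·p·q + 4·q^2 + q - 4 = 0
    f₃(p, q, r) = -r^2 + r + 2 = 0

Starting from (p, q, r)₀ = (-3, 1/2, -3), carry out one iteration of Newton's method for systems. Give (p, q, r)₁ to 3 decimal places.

(-1.262, 0.543, -1.571)

At (-3, 1/2, -3): F = (48.000, 2.000, -10.000).
Jacobian J = [[5·r + 3, 0, 5·p - 4], [-3·q, -3·p + 8·q + 1, 0], [0, 0, -2·r + 1]].
At the point, J = [[-12.000, 0.000, -19.000], [-1.500, 14.000, 0.000], [0.000, 0.000, 7.000]] (det J = -1176.000).
Solving J·Δ = −F gives Δ = (1.738, 0.043, 1.429).
Then the next iterate is (p, q, r)₁ = (-1.262, 0.543, -1.571).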